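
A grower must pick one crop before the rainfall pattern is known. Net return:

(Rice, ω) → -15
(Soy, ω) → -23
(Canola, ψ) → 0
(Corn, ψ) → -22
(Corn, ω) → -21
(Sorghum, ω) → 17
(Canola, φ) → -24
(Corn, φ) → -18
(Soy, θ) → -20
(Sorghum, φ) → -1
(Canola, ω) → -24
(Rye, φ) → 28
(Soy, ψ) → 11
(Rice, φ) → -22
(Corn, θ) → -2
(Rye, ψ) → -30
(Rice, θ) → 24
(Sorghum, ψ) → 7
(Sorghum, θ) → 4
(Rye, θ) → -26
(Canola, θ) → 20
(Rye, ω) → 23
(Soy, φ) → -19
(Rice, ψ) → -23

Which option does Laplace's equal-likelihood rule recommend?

Sorghum

Row averages: Rice=-9, Soy=-12.75, Rye=-1.25, Canola=-7, Corn=-15.75, Sorghum=6.75
Highest average = 6.75 → Sorghum.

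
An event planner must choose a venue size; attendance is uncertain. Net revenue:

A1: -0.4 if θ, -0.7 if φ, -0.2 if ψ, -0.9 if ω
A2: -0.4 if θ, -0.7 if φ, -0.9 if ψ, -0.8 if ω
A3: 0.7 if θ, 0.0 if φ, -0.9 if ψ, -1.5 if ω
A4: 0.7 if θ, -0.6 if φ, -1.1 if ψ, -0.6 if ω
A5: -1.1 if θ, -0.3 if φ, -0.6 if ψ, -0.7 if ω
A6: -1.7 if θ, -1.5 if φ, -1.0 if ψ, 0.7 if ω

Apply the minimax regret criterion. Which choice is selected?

Column bests: θ=0.7, φ=0.0, ψ=-0.2, ω=0.7.
A1 regrets: 1.1, 0.7, 0.0, 1.6 → max 1.6
A2 regrets: 1.1, 0.7, 0.7, 1.5 → max 1.5
A3 regrets: 0.0, 0.0, 0.7, 2.2 → max 2.2
A4 regrets: 0.0, 0.6, 0.9, 1.3 → max 1.3
A5 regrets: 1.8, 0.3, 0.4, 1.4 → max 1.8
A6 regrets: 2.4, 1.5, 0.8, 0.0 → max 2.4
Smallest max regret = 1.3 → A4.

A4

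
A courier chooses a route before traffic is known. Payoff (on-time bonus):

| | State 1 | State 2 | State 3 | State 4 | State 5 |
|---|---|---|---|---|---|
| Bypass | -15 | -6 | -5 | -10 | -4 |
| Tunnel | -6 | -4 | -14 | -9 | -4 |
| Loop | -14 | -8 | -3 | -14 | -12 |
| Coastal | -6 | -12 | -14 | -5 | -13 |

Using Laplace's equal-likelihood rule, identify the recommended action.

Tunnel

Row averages: Bypass=-8, Tunnel=-7.4, Loop=-10.2, Coastal=-10
Highest average = -7.4 → Tunnel.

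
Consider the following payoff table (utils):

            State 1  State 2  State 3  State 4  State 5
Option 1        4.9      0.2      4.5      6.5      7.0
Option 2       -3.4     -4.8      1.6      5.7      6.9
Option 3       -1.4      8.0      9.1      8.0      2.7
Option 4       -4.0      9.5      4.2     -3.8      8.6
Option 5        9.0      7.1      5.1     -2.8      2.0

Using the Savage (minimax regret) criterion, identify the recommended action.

Option 1

Column bests: State 1=9.0, State 2=9.5, State 3=9.1, State 4=8.0, State 5=8.6.
Option 1 regrets: 4.1, 9.3, 4.6, 1.5, 1.6 → max 9.3
Option 2 regrets: 12.4, 14.3, 7.5, 2.3, 1.7 → max 14.3
Option 3 regrets: 10.4, 1.5, 0.0, 0.0, 5.9 → max 10.4
Option 4 regrets: 13.0, 0.0, 4.9, 11.8, 0.0 → max 13.0
Option 5 regrets: 0.0, 2.4, 4.0, 10.8, 6.6 → max 10.8
Smallest max regret = 9.3 → Option 1.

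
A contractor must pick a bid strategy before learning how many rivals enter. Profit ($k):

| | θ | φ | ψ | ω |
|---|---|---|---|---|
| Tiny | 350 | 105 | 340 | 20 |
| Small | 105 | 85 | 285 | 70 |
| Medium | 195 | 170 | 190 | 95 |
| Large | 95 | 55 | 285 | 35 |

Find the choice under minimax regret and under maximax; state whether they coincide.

minimax regret → Tiny; maximax → Tiny (agree)

Column bests: θ=350, φ=170, ψ=340, ω=95.
Tiny regrets: 0, 65, 0, 75 → max 75
Small regrets: 245, 85, 55, 25 → max 245
Medium regrets: 155, 0, 150, 0 → max 155
Large regrets: 255, 115, 55, 60 → max 255
Smallest max regret = 75 → Tiny.
Row maxima: Tiny=350, Small=285, Medium=195, Large=285
Best best-case = 350 → Tiny.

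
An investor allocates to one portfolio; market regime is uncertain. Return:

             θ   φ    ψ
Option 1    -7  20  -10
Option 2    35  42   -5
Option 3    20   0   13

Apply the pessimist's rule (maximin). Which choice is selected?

Row minima: Option 1=-10, Option 2=-5, Option 3=0
Best worst-case = 0 → Option 3.

Option 3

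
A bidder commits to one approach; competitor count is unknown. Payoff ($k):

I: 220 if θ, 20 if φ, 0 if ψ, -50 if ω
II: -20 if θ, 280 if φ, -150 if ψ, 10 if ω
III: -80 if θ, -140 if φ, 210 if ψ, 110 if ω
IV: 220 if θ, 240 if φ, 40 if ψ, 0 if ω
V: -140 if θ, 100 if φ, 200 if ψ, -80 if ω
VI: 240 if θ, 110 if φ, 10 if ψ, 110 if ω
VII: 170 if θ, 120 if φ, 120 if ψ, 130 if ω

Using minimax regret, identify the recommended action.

VII

Column bests: θ=240, φ=280, ψ=210, ω=130.
I regrets: 20, 260, 210, 180 → max 260
II regrets: 260, 0, 360, 120 → max 360
III regrets: 320, 420, 0, 20 → max 420
IV regrets: 20, 40, 170, 130 → max 170
V regrets: 380, 180, 10, 210 → max 380
VI regrets: 0, 170, 200, 20 → max 200
VII regrets: 70, 160, 90, 0 → max 160
Smallest max regret = 160 → VII.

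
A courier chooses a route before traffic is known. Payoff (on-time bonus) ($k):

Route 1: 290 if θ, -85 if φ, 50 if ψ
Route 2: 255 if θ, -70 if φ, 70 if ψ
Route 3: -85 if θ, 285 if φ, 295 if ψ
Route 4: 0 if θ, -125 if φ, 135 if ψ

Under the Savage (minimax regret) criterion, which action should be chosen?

Column bests: θ=290, φ=285, ψ=295.
Route 1 regrets: 0, 370, 245 → max 370
Route 2 regrets: 35, 355, 225 → max 355
Route 3 regrets: 375, 0, 0 → max 375
Route 4 regrets: 290, 410, 160 → max 410
Smallest max regret = 355 → Route 2.

Route 2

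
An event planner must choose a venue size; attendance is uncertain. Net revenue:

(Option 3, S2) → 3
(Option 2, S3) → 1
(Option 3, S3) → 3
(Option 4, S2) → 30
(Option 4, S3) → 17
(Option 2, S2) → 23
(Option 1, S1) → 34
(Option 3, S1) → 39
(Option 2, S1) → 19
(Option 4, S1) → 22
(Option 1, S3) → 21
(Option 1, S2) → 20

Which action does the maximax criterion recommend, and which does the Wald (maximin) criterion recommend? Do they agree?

maximax → Option 3; maximin → Option 1 (disagree)

Row maxima: Option 1=34, Option 2=23, Option 3=39, Option 4=30
Best best-case = 39 → Option 3.
Row minima: Option 1=20, Option 2=1, Option 3=3, Option 4=17
Best worst-case = 20 → Option 1.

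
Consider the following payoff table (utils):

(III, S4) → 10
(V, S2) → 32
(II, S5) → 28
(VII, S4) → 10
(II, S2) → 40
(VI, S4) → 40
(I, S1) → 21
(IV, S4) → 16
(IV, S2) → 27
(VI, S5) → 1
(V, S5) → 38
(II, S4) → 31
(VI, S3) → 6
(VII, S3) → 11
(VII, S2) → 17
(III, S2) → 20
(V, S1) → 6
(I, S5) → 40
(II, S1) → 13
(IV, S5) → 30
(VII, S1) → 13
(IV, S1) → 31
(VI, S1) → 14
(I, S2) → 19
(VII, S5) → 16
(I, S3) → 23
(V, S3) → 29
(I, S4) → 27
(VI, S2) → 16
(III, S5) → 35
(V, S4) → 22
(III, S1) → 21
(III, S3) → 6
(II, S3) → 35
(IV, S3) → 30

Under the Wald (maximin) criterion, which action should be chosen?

I

Row minima: I=19, II=13, III=6, IV=16, V=6, VI=1, VII=10
Best worst-case = 19 → I.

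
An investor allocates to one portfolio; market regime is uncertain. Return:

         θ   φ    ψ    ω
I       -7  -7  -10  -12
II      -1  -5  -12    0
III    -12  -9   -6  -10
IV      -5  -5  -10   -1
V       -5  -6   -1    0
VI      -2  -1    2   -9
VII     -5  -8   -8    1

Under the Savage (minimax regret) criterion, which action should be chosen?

V

Column bests: θ=-1, φ=-1, ψ=2, ω=1.
I regrets: 6, 6, 12, 13 → max 13
II regrets: 0, 4, 14, 1 → max 14
III regrets: 11, 8, 8, 11 → max 11
IV regrets: 4, 4, 12, 2 → max 12
V regrets: 4, 5, 3, 1 → max 5
VI regrets: 1, 0, 0, 10 → max 10
VII regrets: 4, 7, 10, 0 → max 10
Smallest max regret = 5 → V.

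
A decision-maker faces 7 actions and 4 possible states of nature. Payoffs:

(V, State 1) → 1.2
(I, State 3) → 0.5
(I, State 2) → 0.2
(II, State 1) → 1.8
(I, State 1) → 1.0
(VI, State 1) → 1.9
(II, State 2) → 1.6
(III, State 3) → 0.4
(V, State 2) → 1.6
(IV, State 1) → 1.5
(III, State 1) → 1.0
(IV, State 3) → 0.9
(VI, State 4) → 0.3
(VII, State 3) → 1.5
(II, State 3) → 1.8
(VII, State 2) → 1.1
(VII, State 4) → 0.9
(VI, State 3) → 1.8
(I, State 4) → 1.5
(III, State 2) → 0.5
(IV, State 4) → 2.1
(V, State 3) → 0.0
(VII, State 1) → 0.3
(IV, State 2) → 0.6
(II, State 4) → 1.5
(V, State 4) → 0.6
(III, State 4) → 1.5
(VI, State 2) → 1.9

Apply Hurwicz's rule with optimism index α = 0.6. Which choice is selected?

II

I: 0.6·1.5 + 0.4·0.2 = 0.98
II: 0.6·1.8 + 0.4·1.5 = 1.68
III: 0.6·1.5 + 0.4·0.4 = 1.06
IV: 0.6·2.1 + 0.4·0.6 = 1.5
V: 0.6·1.6 + 0.4·0.0 = 0.96
VI: 0.6·1.9 + 0.4·0.3 = 1.26
VII: 0.6·1.5 + 0.4·0.3 = 1.02
Highest Hurwicz score = 1.68 → II.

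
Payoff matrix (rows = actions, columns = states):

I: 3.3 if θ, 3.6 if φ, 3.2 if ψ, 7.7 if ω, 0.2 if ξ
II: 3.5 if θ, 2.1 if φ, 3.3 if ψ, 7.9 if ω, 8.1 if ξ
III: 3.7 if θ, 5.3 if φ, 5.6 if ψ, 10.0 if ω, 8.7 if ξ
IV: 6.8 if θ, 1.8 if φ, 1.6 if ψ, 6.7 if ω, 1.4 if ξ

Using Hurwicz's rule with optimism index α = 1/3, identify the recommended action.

III

I: 1/3·7.7 + 2/3·0.2 = 2.7
II: 1/3·8.1 + 2/3·2.1 = 4.1
III: 1/3·10.0 + 2/3·3.7 = 5.8
IV: 1/3·6.8 + 2/3·1.4 = 3.2
Highest Hurwicz score = 5.8 → III.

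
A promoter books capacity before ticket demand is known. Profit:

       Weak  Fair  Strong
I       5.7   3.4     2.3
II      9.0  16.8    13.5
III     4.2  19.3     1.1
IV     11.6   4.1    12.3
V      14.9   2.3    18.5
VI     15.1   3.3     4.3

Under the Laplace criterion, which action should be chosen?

Row averages: I=3.8, II=13.1, III=8.2, IV=28/3, V=11.9, VI=227/30
Highest average = 13.1 → II.

II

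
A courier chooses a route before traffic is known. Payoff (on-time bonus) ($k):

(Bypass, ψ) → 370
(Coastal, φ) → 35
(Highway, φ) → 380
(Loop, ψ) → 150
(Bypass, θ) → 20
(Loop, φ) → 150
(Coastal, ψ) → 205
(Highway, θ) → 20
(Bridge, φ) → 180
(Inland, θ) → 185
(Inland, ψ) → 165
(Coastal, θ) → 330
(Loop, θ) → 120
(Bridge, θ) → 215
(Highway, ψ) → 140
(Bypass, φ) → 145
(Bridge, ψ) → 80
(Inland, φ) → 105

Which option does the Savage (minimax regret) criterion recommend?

Column bests: θ=330, φ=380, ψ=370.
Coastal regrets: 0, 345, 165 → max 345
Bridge regrets: 115, 200, 290 → max 290
Highway regrets: 310, 0, 230 → max 310
Bypass regrets: 310, 235, 0 → max 310
Inland regrets: 145, 275, 205 → max 275
Loop regrets: 210, 230, 220 → max 230
Smallest max regret = 230 → Loop.

Loop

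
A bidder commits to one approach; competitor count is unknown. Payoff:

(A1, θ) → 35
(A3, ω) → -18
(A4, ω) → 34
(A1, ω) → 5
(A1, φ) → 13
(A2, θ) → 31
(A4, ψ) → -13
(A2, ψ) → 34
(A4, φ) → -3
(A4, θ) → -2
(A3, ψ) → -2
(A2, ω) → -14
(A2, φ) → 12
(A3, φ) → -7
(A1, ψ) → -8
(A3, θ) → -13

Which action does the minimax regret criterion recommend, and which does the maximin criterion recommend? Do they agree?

minimax regret → A1; maximin → A1 (agree)

Column bests: θ=35, φ=13, ψ=34, ω=34.
A1 regrets: 0, 0, 42, 29 → max 42
A2 regrets: 4, 1, 0, 48 → max 48
A3 regrets: 48, 20, 36, 52 → max 52
A4 regrets: 37, 16, 47, 0 → max 47
Smallest max regret = 42 → A1.
Row minima: A1=-8, A2=-14, A3=-18, A4=-13
Best worst-case = -8 → A1.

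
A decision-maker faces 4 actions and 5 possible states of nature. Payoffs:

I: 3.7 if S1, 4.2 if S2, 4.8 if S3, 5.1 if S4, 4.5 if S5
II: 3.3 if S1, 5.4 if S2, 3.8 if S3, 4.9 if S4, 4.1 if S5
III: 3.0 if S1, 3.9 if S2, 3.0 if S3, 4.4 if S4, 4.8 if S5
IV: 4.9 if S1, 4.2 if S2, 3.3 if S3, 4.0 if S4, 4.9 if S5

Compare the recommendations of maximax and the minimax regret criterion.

maximax → II; minimax regret → I (disagree)

Row maxima: I=5.1, II=5.4, III=4.8, IV=4.9
Best best-case = 5.4 → II.
Column bests: S1=4.9, S2=5.4, S3=4.8, S4=5.1, S5=4.9.
I regrets: 1.2, 1.2, 0.0, 0.0, 0.4 → max 1.2
II regrets: 1.6, 0.0, 1.0, 0.2, 0.8 → max 1.6
III regrets: 1.9, 1.5, 1.8, 0.7, 0.1 → max 1.9
IV regrets: 0.0, 1.2, 1.5, 1.1, 0.0 → max 1.5
Smallest max regret = 1.2 → I.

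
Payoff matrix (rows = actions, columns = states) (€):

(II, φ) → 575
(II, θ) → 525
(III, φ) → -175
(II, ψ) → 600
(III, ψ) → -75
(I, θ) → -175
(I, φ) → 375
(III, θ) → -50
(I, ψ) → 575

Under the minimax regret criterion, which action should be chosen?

Column bests: θ=525, φ=575, ψ=600.
I regrets: 700, 200, 25 → max 700
II regrets: 0, 0, 0 → max 0
III regrets: 575, 750, 675 → max 750
Smallest max regret = 0 → II.

II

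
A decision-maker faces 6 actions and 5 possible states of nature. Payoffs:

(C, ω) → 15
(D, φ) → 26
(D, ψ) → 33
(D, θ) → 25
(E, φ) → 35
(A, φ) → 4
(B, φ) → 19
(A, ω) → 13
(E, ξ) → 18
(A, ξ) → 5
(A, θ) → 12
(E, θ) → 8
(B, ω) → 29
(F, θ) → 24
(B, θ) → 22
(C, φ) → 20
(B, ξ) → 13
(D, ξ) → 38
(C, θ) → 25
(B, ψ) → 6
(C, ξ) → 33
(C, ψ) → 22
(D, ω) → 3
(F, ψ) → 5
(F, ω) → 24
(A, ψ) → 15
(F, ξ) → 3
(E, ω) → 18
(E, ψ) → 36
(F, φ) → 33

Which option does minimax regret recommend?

Column bests: θ=25, φ=35, ψ=36, ω=29, ξ=38.
A regrets: 13, 31, 21, 16, 33 → max 33
B regrets: 3, 16, 30, 0, 25 → max 30
C regrets: 0, 15, 14, 14, 5 → max 15
D regrets: 0, 9, 3, 26, 0 → max 26
E regrets: 17, 0, 0, 11, 20 → max 20
F regrets: 1, 2, 31, 5, 35 → max 35
Smallest max regret = 15 → C.

C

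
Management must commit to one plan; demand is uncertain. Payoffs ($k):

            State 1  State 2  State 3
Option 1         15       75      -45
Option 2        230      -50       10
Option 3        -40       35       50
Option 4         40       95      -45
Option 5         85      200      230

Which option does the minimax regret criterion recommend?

Column bests: State 1=230, State 2=200, State 3=230.
Option 1 regrets: 215, 125, 275 → max 275
Option 2 regrets: 0, 250, 220 → max 250
Option 3 regrets: 270, 165, 180 → max 270
Option 4 regrets: 190, 105, 275 → max 275
Option 5 regrets: 145, 0, 0 → max 145
Smallest max regret = 145 → Option 5.

Option 5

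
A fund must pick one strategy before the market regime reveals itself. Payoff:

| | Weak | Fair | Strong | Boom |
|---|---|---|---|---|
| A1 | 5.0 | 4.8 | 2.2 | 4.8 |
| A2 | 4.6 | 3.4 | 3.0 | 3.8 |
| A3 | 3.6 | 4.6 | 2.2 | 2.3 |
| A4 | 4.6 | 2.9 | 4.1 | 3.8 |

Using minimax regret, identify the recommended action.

Column bests: Weak=5.0, Fair=4.8, Strong=4.1, Boom=4.8.
A1 regrets: 0.0, 0.0, 1.9, 0.0 → max 1.9
A2 regrets: 0.4, 1.4, 1.1, 1.0 → max 1.4
A3 regrets: 1.4, 0.2, 1.9, 2.5 → max 2.5
A4 regrets: 0.4, 1.9, 0.0, 1.0 → max 1.9
Smallest max regret = 1.4 → A2.

A2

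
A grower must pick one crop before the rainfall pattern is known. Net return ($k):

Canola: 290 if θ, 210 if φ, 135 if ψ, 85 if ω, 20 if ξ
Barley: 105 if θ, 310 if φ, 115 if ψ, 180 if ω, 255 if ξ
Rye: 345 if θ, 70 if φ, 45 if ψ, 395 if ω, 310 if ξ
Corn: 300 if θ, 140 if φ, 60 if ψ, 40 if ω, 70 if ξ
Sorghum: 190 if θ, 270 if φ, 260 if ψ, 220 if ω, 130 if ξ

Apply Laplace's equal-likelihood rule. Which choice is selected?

Rye

Row averages: Canola=148, Barley=193, Rye=233, Corn=122, Sorghum=214
Highest average = 233 → Rye.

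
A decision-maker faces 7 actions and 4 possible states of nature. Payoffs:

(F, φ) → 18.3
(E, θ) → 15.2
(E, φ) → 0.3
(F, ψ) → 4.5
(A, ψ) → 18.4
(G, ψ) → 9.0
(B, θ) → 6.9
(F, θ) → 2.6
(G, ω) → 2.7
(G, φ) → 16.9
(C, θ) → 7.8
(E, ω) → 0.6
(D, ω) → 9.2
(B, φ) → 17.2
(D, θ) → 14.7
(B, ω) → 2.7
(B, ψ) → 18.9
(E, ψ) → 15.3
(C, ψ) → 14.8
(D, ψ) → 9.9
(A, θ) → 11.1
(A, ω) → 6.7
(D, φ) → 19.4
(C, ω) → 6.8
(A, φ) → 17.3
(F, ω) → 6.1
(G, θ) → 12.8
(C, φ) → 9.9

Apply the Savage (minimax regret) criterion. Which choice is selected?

A

Column bests: θ=15.2, φ=19.4, ψ=18.9, ω=9.2.
A regrets: 4.1, 2.1, 0.5, 2.5 → max 4.1
B regrets: 8.3, 2.2, 0.0, 6.5 → max 8.3
C regrets: 7.4, 9.5, 4.1, 2.4 → max 9.5
D regrets: 0.5, 0.0, 9.0, 0.0 → max 9.0
E regrets: 0.0, 19.1, 3.6, 8.6 → max 19.1
F regrets: 12.6, 1.1, 14.4, 3.1 → max 14.4
G regrets: 2.4, 2.5, 9.9, 6.5 → max 9.9
Smallest max regret = 4.1 → A.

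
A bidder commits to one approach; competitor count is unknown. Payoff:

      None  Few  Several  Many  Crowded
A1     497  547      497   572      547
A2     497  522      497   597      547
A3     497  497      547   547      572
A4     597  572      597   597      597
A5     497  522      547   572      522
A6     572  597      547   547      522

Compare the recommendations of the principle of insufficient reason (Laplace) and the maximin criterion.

Row averages: A1=532, A2=532, A3=532, A4=592, A5=532, A6=557
Highest average = 592 → A4.
Row minima: A1=497, A2=497, A3=497, A4=572, A5=497, A6=522
Best worst-case = 572 → A4.

laplace → A4; maximin → A4 (agree)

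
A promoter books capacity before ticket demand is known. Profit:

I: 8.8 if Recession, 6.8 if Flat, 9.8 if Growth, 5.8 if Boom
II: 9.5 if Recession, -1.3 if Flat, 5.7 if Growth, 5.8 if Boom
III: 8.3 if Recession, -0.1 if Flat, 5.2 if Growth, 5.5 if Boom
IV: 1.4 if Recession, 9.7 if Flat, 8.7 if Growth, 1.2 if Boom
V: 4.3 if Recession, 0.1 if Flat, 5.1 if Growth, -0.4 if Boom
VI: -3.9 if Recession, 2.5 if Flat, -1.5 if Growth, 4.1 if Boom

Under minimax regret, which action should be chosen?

Column bests: Recession=9.5, Flat=9.7, Growth=9.8, Boom=5.8.
I regrets: 0.7, 2.9, 0.0, 0.0 → max 2.9
II regrets: 0.0, 11.0, 4.1, 0.0 → max 11.0
III regrets: 1.2, 9.8, 4.6, 0.3 → max 9.8
IV regrets: 8.1, 0.0, 1.1, 4.6 → max 8.1
V regrets: 5.2, 9.6, 4.7, 6.2 → max 9.6
VI regrets: 13.4, 7.2, 11.3, 1.7 → max 13.4
Smallest max regret = 2.9 → I.

I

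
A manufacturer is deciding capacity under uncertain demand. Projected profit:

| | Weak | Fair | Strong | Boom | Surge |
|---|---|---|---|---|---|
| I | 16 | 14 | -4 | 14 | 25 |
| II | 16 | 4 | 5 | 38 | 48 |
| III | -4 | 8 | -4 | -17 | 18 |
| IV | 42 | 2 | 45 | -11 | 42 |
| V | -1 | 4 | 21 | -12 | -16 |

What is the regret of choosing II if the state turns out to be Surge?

Best payoff under Surge is 48.
Regret = 48 − 48 = 0.

0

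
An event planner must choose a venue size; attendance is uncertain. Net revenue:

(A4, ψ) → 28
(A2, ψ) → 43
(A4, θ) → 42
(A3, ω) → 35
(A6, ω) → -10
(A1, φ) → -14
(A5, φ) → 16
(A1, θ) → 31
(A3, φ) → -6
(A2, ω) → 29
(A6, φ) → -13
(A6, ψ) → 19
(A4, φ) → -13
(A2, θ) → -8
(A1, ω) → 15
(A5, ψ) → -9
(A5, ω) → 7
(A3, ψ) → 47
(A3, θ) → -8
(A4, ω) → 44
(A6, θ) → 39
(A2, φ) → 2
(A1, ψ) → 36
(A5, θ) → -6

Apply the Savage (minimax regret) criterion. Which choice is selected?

A4

Column bests: θ=42, φ=16, ψ=47, ω=44.
A1 regrets: 11, 30, 11, 29 → max 30
A2 regrets: 50, 14, 4, 15 → max 50
A3 regrets: 50, 22, 0, 9 → max 50
A4 regrets: 0, 29, 19, 0 → max 29
A5 regrets: 48, 0, 56, 37 → max 56
A6 regrets: 3, 29, 28, 54 → max 54
Smallest max regret = 29 → A4.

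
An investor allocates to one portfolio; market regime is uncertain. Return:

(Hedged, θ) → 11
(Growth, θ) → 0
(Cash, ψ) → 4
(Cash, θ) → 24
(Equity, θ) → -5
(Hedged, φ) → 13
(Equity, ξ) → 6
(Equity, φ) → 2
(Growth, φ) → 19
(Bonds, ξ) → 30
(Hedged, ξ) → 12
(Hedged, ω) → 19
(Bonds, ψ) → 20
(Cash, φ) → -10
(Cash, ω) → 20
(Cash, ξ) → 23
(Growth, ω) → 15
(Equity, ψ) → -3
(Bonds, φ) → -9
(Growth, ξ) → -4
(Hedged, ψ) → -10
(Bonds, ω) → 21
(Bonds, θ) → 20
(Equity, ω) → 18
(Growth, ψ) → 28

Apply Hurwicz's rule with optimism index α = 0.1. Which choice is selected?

Bonds: 0.1·30 + 0.9·(-9) = -5.1
Hedged: 0.1·19 + 0.9·(-10) = -7.1
Growth: 0.1·28 + 0.9·(-4) = -0.8
Cash: 0.1·24 + 0.9·(-10) = -6.6
Equity: 0.1·18 + 0.9·(-5) = -2.7
Highest Hurwicz score = -0.8 → Growth.

Growth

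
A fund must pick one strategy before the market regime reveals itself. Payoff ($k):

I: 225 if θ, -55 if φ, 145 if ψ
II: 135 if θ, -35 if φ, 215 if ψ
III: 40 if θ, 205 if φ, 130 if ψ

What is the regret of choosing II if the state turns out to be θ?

Best payoff under θ is 225.
Regret = 225 − 135 = 90.

90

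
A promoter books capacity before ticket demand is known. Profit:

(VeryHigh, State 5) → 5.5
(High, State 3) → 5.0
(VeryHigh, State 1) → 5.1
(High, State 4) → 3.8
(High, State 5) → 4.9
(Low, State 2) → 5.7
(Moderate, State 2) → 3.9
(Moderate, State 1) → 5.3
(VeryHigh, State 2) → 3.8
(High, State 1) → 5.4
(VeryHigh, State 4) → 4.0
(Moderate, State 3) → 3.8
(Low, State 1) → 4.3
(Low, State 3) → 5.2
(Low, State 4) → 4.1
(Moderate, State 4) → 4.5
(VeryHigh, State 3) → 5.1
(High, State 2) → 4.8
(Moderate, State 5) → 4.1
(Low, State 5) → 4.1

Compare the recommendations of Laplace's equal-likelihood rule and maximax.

Row averages: Low=4.68, Moderate=4.32, High=4.78, VeryHigh=4.7
Highest average = 4.78 → High.
Row maxima: Low=5.7, Moderate=5.3, High=5.4, VeryHigh=5.5
Best best-case = 5.7 → Low.

laplace → High; maximax → Low (disagree)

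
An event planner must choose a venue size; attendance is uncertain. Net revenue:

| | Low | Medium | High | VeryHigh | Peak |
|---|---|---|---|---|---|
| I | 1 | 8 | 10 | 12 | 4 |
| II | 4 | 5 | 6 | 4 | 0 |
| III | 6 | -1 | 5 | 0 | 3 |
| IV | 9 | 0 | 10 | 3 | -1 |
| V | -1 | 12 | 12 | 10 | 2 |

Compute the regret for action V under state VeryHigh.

2

Best payoff under VeryHigh is 12.
Regret = 12 − 10 = 2.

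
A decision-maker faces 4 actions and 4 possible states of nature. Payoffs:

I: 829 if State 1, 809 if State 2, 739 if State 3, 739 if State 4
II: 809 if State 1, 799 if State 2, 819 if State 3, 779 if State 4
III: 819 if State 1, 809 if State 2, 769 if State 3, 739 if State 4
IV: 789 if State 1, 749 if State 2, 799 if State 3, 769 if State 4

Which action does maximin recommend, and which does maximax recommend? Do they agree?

Row minima: I=739, II=779, III=739, IV=749
Best worst-case = 779 → II.
Row maxima: I=829, II=819, III=819, IV=799
Best best-case = 829 → I.

maximin → II; maximax → I (disagree)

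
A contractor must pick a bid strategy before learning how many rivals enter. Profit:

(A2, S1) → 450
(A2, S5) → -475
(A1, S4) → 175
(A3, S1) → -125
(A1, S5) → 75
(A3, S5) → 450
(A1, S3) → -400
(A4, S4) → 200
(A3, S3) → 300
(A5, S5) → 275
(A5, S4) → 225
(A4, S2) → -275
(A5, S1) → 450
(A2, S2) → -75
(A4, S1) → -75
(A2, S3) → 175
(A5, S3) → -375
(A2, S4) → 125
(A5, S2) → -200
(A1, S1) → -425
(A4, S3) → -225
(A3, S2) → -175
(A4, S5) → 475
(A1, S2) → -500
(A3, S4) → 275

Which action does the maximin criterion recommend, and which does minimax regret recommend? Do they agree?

maximin → A3; minimax regret → A4 (disagree)

Row minima: A1=-500, A2=-475, A3=-175, A4=-275, A5=-375
Best worst-case = -175 → A3.
Column bests: S1=450, S2=-75, S3=300, S4=275, S5=475.
A1 regrets: 875, 425, 700, 100, 400 → max 875
A2 regrets: 0, 0, 125, 150, 950 → max 950
A3 regrets: 575, 100, 0, 0, 25 → max 575
A4 regrets: 525, 200, 525, 75, 0 → max 525
A5 regrets: 0, 125, 675, 50, 200 → max 675
Smallest max regret = 525 → A4.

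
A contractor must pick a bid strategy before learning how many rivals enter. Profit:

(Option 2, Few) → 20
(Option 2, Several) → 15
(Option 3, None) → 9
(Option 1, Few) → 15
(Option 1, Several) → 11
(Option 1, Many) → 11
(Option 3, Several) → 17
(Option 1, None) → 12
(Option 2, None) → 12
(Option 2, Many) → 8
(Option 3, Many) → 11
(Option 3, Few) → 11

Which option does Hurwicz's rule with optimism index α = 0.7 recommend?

Option 1: 0.7·15 + 0.3·11 = 13.8
Option 2: 0.7·20 + 0.3·8 = 16.4
Option 3: 0.7·17 + 0.3·9 = 14.6
Highest Hurwicz score = 16.4 → Option 2.

Option 2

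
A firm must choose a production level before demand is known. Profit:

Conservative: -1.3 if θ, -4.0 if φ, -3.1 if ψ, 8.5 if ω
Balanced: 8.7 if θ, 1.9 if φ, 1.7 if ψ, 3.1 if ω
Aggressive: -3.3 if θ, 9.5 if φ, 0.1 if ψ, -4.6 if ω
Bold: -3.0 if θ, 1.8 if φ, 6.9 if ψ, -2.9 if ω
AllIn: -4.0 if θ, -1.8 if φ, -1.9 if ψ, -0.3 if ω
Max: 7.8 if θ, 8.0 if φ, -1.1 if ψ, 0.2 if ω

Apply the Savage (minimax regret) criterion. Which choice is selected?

Balanced

Column bests: θ=8.7, φ=9.5, ψ=6.9, ω=8.5.
Conservative regrets: 10.0, 13.5, 10.0, 0.0 → max 13.5
Balanced regrets: 0.0, 7.6, 5.2, 5.4 → max 7.6
Aggressive regrets: 12.0, 0.0, 6.8, 13.1 → max 13.1
Bold regrets: 11.7, 7.7, 0.0, 11.4 → max 11.7
AllIn regrets: 12.7, 11.3, 8.8, 8.8 → max 12.7
Max regrets: 0.9, 1.5, 8.0, 8.3 → max 8.3
Smallest max regret = 7.6 → Balanced.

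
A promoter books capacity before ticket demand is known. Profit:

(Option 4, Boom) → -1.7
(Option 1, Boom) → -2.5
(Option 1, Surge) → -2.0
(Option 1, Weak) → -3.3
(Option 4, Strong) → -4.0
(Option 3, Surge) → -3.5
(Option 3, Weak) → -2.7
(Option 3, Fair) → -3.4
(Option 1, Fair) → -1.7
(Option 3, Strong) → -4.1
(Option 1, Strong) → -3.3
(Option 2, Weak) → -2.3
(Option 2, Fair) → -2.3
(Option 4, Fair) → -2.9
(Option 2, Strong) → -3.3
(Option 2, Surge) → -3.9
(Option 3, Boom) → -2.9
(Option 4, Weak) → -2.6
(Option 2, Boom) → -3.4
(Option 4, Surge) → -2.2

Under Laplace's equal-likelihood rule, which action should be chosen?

Row averages: Option 1=-2.56, Option 2=-3.04, Option 3=-3.32, Option 4=-2.68
Highest average = -2.56 → Option 1.

Option 1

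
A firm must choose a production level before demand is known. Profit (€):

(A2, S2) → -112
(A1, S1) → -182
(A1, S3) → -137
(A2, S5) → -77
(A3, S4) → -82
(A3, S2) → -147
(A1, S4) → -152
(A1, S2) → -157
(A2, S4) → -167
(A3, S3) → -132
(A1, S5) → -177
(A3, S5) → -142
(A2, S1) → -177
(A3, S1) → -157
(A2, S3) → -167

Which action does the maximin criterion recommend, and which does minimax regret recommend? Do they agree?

Row minima: A1=-182, A2=-177, A3=-157
Best worst-case = -157 → A3.
Column bests: S1=-157, S2=-112, S3=-132, S4=-82, S5=-77.
A1 regrets: 25, 45, 5, 70, 100 → max 100
A2 regrets: 20, 0, 35, 85, 0 → max 85
A3 regrets: 0, 35, 0, 0, 65 → max 65
Smallest max regret = 65 → A3.

maximin → A3; minimax regret → A3 (agree)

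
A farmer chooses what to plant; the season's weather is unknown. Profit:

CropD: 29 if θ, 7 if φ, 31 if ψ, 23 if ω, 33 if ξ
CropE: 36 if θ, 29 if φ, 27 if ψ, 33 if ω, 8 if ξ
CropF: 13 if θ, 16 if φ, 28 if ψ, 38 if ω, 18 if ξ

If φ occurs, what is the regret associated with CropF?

13

Best payoff under φ is 29.
Regret = 29 − 16 = 13.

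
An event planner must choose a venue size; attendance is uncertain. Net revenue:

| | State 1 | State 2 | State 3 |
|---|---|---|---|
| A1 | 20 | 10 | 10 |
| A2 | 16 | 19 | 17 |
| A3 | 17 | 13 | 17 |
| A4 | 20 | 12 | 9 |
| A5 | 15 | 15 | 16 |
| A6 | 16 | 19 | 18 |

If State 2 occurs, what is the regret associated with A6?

0

Best payoff under State 2 is 19.
Regret = 19 − 19 = 0.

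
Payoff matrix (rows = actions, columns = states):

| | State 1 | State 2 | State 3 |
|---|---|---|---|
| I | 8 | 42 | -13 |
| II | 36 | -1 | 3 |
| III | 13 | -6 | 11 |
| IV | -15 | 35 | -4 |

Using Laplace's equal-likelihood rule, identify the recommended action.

Row averages: I=37/3, II=38/3, III=6, IV=16/3
Highest average = 38/3 → II.

II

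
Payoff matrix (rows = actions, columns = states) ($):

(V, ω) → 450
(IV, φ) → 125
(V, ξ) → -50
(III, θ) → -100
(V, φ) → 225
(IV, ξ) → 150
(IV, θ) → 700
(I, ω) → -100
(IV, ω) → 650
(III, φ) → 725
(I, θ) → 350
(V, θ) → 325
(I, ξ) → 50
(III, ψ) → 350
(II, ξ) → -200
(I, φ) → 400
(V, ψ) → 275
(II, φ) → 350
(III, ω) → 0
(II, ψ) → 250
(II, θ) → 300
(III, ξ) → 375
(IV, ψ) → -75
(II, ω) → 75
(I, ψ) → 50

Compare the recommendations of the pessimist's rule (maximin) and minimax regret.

Row minima: I=-100, II=-200, III=-100, IV=-75, V=-50
Best worst-case = -50 → V.
Column bests: θ=700, φ=725, ψ=350, ω=650, ξ=375.
I regrets: 350, 325, 300, 750, 325 → max 750
II regrets: 400, 375, 100, 575, 575 → max 575
III regrets: 800, 0, 0, 650, 0 → max 800
IV regrets: 0, 600, 425, 0, 225 → max 600
V regrets: 375, 500, 75, 200, 425 → max 500
Smallest max regret = 500 → V.

maximin → V; minimax regret → V (agree)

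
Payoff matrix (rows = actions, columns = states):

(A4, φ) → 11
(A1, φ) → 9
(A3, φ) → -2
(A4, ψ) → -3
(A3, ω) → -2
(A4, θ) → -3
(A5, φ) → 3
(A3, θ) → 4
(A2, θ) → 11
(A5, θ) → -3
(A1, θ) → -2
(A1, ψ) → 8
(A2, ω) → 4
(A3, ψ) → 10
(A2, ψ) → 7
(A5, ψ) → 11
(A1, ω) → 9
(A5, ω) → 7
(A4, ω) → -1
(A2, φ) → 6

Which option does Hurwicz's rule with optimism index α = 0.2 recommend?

A2

A1: 0.2·9 + 0.8·(-2) = 0.2
A2: 0.2·11 + 0.8·4 = 5.4
A3: 0.2·10 + 0.8·(-2) = 0.4
A4: 0.2·11 + 0.8·(-3) = -0.2
A5: 0.2·11 + 0.8·(-3) = -0.2
Highest Hurwicz score = 5.4 → A2.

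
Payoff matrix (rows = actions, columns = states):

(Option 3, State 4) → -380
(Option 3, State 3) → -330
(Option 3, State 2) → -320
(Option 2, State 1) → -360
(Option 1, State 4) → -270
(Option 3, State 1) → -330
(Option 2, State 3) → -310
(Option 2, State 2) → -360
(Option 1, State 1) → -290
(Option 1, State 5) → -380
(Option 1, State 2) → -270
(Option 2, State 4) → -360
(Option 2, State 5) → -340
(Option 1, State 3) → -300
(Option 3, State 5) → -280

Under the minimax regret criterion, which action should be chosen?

Option 2

Column bests: State 1=-290, State 2=-270, State 3=-300, State 4=-270, State 5=-280.
Option 1 regrets: 0, 0, 0, 0, 100 → max 100
Option 2 regrets: 70, 90, 10, 90, 60 → max 90
Option 3 regrets: 40, 50, 30, 110, 0 → max 110
Smallest max regret = 90 → Option 2.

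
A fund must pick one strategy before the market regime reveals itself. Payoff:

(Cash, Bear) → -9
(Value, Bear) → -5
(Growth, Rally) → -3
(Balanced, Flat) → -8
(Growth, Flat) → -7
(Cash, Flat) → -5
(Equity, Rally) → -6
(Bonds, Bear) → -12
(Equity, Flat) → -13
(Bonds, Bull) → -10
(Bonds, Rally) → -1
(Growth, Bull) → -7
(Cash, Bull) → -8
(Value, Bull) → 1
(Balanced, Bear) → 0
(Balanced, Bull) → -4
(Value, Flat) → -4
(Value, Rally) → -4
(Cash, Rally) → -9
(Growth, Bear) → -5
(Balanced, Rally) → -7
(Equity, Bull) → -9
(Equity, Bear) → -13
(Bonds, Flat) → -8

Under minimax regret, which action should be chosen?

Column bests: Bear=0, Flat=-4, Bull=1, Rally=-1.
Bonds regrets: 12, 4, 11, 0 → max 12
Balanced regrets: 0, 4, 5, 6 → max 6
Equity regrets: 13, 9, 10, 5 → max 13
Cash regrets: 9, 1, 9, 8 → max 9
Growth regrets: 5, 3, 8, 2 → max 8
Value regrets: 5, 0, 0, 3 → max 5
Smallest max regret = 5 → Value.

Value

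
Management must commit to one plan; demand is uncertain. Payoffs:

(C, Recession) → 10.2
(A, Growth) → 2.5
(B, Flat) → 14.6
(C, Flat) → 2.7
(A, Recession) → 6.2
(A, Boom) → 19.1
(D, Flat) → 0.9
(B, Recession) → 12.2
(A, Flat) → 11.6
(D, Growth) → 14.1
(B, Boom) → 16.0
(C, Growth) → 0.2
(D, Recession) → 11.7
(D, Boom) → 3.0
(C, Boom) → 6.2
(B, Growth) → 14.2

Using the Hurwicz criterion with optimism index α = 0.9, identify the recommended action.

A: 0.9·19.1 + 0.1·2.5 = 17.44
B: 0.9·16.0 + 0.1·12.2 = 15.62
C: 0.9·10.2 + 0.1·0.2 = 9.2
D: 0.9·14.1 + 0.1·0.9 = 12.78
Highest Hurwicz score = 17.44 → A.

A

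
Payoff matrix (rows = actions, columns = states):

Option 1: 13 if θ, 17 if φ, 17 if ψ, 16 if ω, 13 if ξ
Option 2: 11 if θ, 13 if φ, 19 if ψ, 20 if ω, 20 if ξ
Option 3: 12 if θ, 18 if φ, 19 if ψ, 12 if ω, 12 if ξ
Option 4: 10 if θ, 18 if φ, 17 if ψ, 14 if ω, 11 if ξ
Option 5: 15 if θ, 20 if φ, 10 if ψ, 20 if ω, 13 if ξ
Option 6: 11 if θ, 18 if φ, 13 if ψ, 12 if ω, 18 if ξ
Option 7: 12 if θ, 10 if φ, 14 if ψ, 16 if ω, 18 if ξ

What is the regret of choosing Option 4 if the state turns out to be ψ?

Best payoff under ψ is 19.
Regret = 19 − 17 = 2.

2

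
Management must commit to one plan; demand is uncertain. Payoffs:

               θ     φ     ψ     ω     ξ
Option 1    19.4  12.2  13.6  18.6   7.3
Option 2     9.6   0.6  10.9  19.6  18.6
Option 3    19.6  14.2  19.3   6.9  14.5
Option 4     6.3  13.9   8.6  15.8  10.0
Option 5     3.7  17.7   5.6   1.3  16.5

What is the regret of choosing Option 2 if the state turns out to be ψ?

Best payoff under ψ is 19.3.
Regret = 19.3 − 10.9 = 8.4.

8.4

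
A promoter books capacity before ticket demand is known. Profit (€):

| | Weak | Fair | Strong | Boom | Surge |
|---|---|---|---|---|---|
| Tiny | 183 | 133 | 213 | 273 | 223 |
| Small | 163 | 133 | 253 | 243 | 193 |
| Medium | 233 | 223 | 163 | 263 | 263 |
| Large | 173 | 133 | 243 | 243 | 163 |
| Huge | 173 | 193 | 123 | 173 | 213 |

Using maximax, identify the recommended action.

Tiny

Row maxima: Tiny=273, Small=253, Medium=263, Large=243, Huge=213
Best best-case = 273 → Tiny.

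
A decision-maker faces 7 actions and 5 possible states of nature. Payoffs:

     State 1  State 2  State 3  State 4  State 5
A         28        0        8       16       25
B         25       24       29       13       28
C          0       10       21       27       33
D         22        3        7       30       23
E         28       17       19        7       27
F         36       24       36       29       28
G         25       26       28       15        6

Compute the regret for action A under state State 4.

14

Best payoff under State 4 is 30.
Regret = 30 − 16 = 14.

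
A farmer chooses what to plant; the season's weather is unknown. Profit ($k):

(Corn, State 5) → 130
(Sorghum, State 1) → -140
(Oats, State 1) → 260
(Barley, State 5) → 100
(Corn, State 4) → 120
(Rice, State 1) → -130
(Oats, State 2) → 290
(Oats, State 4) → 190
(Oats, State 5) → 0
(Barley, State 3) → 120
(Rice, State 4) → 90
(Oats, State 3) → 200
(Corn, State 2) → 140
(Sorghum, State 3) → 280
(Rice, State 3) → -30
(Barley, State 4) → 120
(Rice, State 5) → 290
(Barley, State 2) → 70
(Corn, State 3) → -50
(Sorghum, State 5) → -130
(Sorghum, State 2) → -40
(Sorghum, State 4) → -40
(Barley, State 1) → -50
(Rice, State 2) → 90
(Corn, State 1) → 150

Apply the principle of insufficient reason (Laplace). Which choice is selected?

Oats

Row averages: Corn=98, Barley=72, Oats=188, Sorghum=-14, Rice=62
Highest average = 188 → Oats.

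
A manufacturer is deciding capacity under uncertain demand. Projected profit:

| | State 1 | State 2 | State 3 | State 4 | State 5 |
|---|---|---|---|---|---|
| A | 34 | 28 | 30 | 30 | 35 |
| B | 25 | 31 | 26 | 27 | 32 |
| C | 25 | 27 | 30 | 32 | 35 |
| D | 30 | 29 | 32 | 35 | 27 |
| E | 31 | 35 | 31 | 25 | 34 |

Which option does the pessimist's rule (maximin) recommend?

A

Row minima: A=28, B=25, C=25, D=27, E=25
Best worst-case = 28 → A.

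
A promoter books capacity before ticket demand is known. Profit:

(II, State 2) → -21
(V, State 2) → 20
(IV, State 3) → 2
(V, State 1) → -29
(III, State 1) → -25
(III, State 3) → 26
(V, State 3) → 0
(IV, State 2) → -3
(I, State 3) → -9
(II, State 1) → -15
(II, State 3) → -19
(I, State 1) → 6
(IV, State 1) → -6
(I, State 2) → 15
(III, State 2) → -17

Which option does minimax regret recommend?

Column bests: State 1=6, State 2=20, State 3=26.
I regrets: 0, 5, 35 → max 35
II regrets: 21, 41, 45 → max 45
III regrets: 31, 37, 0 → max 37
IV regrets: 12, 23, 24 → max 24
V regrets: 35, 0, 26 → max 35
Smallest max regret = 24 → IV.

IV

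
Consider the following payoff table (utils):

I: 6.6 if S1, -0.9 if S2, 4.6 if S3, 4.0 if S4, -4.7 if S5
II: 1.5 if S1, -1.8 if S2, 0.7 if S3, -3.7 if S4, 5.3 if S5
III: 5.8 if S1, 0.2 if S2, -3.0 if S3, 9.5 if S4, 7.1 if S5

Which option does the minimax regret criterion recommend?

III

Column bests: S1=6.6, S2=0.2, S3=4.6, S4=9.5, S5=7.1.
I regrets: 0.0, 1.1, 0.0, 5.5, 11.8 → max 11.8
II regrets: 5.1, 2.0, 3.9, 13.2, 1.8 → max 13.2
III regrets: 0.8, 0.0, 7.6, 0.0, 0.0 → max 7.6
Smallest max regret = 7.6 → III.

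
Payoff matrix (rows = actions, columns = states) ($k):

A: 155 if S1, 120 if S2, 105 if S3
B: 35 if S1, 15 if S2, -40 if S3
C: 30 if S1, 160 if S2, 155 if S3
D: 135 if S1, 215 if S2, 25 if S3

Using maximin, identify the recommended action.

Row minima: A=105, B=-40, C=30, D=25
Best worst-case = 105 → A.

A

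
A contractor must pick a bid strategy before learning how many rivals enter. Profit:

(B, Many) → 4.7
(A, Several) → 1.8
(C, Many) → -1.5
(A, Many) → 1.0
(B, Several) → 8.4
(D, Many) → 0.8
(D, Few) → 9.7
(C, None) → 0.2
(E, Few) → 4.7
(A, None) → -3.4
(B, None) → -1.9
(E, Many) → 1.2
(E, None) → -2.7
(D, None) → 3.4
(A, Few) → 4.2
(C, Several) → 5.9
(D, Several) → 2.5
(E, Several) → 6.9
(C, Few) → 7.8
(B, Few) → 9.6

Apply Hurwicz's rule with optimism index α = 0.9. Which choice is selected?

D

A: 0.9·4.2 + 0.1·(-3.4) = 3.44
B: 0.9·9.6 + 0.1·(-1.9) = 8.45
C: 0.9·7.8 + 0.1·(-1.5) = 6.87
D: 0.9·9.7 + 0.1·0.8 = 8.81
E: 0.9·6.9 + 0.1·(-2.7) = 5.94
Highest Hurwicz score = 8.81 → D.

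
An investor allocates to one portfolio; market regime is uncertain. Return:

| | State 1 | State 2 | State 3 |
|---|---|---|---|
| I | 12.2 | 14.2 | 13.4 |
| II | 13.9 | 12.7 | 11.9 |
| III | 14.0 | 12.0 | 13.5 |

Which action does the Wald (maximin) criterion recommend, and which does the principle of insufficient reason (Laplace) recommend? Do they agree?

maximin → I; laplace → I (agree)

Row minima: I=12.2, II=11.9, III=12.0
Best worst-case = 12.2 → I.
Row averages: I=199/15, II=77/6, III=79/6
Highest average = 199/15 → I.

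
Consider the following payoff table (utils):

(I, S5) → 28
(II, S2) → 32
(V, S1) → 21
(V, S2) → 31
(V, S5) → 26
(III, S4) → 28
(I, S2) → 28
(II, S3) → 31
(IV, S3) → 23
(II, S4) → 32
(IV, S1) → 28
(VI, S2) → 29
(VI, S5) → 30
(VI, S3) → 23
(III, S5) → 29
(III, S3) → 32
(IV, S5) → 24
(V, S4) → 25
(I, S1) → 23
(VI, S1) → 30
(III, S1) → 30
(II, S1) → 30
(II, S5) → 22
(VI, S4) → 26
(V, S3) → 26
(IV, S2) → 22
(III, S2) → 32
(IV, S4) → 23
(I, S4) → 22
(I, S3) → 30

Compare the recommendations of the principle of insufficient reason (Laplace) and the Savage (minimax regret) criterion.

laplace → III; minimax regret → III (agree)

Row averages: I=26.2, II=29.4, III=30.2, IV=24, V=25.8, VI=27.6
Highest average = 30.2 → III.
Column bests: S1=30, S2=32, S3=32, S4=32, S5=30.
I regrets: 7, 4, 2, 10, 2 → max 10
II regrets: 0, 0, 1, 0, 8 → max 8
III regrets: 0, 0, 0, 4, 1 → max 4
IV regrets: 2, 10, 9, 9, 6 → max 10
V regrets: 9, 1, 6, 7, 4 → max 9
VI regrets: 0, 3, 9, 6, 0 → max 9
Smallest max regret = 4 → III.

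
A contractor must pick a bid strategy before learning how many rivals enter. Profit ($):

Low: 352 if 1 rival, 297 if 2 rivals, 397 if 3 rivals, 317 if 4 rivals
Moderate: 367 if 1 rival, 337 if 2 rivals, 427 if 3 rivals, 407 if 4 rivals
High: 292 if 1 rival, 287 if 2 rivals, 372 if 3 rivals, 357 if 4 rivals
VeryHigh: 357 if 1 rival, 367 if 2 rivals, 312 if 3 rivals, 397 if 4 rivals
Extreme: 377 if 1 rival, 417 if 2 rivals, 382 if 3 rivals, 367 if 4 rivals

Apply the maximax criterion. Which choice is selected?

Moderate

Row maxima: Low=397, Moderate=427, High=372, VeryHigh=397, Extreme=417
Best best-case = 427 → Moderate.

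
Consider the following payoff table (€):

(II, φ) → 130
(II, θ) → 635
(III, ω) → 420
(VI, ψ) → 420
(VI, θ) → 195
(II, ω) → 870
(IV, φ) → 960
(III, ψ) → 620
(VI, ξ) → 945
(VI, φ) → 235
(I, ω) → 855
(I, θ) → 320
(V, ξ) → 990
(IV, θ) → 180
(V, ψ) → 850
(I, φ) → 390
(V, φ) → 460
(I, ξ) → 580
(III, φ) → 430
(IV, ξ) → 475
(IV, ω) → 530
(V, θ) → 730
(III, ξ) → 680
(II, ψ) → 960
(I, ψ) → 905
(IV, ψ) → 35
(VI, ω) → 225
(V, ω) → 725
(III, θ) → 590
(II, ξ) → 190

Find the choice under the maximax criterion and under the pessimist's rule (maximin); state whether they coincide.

Row maxima: I=905, II=960, III=680, IV=960, V=990, VI=945
Best best-case = 990 → V.
Row minima: I=320, II=130, III=420, IV=35, V=460, VI=195
Best worst-case = 460 → V.

maximax → V; maximin → V (agree)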